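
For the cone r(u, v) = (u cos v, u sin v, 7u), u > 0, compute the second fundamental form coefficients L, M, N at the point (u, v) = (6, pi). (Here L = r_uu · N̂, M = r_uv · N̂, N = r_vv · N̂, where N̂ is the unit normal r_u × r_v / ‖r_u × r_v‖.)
L = 0;  M = 0;  N = 21*sqrt(2)/5

Compute the unit normal N̂(u, v) = (-7*sqrt(2)*u*cos(v)/(10*Abs(u)), -7*sqrt(2)*u*sin(v)/(10*Abs(u)), sqrt(2)*u/(10*Abs(u))), and the second partials r_uu, r_uv, r_vv. Take dot products:
  L(u, v) = r_uu · N̂ = 0,
  M(u, v) = r_uv · N̂ = 0,
  N(u, v) = r_vv · N̂ = 7*sqrt(2)*u^2/(10*Abs(u)).
Evaluating at (u, v) = (6, pi):
  L = 0, M = 0, N = 21*sqrt(2)/5.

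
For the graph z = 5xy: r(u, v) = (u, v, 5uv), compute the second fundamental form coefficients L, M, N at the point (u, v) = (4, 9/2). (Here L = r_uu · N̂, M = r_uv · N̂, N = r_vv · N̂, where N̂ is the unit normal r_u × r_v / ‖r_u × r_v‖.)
L = 0;  M = 10*sqrt(3629)/3629;  N = 0

Compute the unit normal N̂(u, v) = (-5*v/sqrt(25*u^2 + 25*v^2 + 1), -5*u/sqrt(25*u^2 + 25*v^2 + 1), 1/sqrt(25*u^2 + 25*v^2 + 1)), and the second partials r_uu, r_uv, r_vv. Take dot products:
  L(u, v) = r_uu · N̂ = 0,
  M(u, v) = r_uv · N̂ = 5/sqrt(25*u^2 + 25*v^2 + 1),
  N(u, v) = r_vv · N̂ = 0.
Evaluating at (u, v) = (4, 9/2):
  L = 0, M = 10*sqrt(3629)/3629, N = 0.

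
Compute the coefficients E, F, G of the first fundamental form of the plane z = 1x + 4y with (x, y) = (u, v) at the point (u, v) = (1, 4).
E = 2;  F = 4;  G = 17

Partials: r_u = (1, 0, 1), r_v = (0, 1, 4). As functions of (u, v):
  E = r_u · r_u = 2,
  F = r_u · r_v = 4,
  G = r_v · r_v = 17.
Evaluating at (u, v) = (1, 4): E = 2, F = 4, G = 17.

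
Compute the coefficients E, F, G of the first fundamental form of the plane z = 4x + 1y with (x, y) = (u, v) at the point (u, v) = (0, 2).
E = 17;  F = 4;  G = 2

Partials: r_u = (1, 0, 4), r_v = (0, 1, 1). As functions of (u, v):
  E = r_u · r_u = 17,
  F = r_u · r_v = 4,
  G = r_v · r_v = 2.
Evaluating at (u, v) = (0, 2): E = 17, F = 4, G = 2.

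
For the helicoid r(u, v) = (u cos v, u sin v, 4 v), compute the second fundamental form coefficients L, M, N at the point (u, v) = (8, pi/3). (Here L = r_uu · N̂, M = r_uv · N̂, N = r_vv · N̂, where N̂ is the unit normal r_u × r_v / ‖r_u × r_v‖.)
L = 0;  M = -sqrt(5)/5;  N = 0

Compute the unit normal N̂(u, v) = (4*sin(v)/sqrt(u^2 + 16), -4*cos(v)/sqrt(u^2 + 16), u/sqrt(u^2 + 16)), and the second partials r_uu, r_uv, r_vv. Take dot products:
  L(u, v) = r_uu · N̂ = 0,
  M(u, v) = r_uv · N̂ = -4/sqrt(u^2 + 16),
  N(u, v) = r_vv · N̂ = 0.
Evaluating at (u, v) = (8, pi/3):
  L = 0, M = -sqrt(5)/5, N = 0.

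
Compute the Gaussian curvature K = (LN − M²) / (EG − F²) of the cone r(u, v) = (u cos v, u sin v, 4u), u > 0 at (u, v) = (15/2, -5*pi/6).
K = 0

Coefficients of the first fundamental form: E = 17, F = 0, G = u^2.
Coefficients of the second fundamental form: L = 0, M = 0, N = 4*sqrt(17)*u^2/(17*Abs(u)).
Assemble K = (LN − M²)/(EG − F²) = 0. At (u, v) = (15/2, -5*pi/6): K = 0.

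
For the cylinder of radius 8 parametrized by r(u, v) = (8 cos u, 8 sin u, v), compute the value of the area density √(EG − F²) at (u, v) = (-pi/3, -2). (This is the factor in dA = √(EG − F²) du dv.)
√(EG − F²)|_{(-pi/3, -2)} = 8

E = 64, F = 0, G = 1, so EG − F² = 64. Taking the positive square root: √(EG − F²) = 8. At (u, v) = (-pi/3, -2): 8.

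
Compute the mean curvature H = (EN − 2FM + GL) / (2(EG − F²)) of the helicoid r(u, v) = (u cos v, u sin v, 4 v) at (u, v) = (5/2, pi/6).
H = 0

With E = 1, F = 0, G = u^2 + 16, L = 0, M = -4/sqrt(u^2 + 16), N = 0, assemble
  H = (EN − 2FM + GL) / (2(EG − F²)) = 0.
At (u, v) = (5/2, pi/6): H = 0.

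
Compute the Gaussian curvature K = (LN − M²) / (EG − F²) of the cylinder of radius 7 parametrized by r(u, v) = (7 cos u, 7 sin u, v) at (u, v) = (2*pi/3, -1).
K = 0

Coefficients of the first fundamental form: E = 49, F = 0, G = 1.
Coefficients of the second fundamental form: L = -7, M = 0, N = 0.
Assemble K = (LN − M²)/(EG − F²) = 0. At (u, v) = (2*pi/3, -1): K = 0.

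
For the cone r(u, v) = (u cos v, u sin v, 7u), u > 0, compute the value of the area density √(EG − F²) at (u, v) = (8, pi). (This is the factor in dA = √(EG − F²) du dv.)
√(EG − F²)|_{(8, pi)} = 40*sqrt(2)

E = 50, F = 0, G = u^2, so EG − F² = 50*u^2. Taking the positive square root: √(EG − F²) = 5*sqrt(2)*Abs(u). At (u, v) = (8, pi): 40*sqrt(2).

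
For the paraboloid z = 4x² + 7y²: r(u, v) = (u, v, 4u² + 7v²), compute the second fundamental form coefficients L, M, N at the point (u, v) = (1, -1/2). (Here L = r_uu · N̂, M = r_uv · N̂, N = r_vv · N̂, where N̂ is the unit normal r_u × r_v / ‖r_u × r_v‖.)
L = 4*sqrt(114)/57;  M = 0;  N = 7*sqrt(114)/57

Compute the unit normal N̂(u, v) = (-8*u/sqrt(64*u^2 + 196*v^2 + 1), -14*v/sqrt(64*u^2 + 196*v^2 + 1), 1/sqrt(64*u^2 + 196*v^2 + 1)), and the second partials r_uu, r_uv, r_vv. Take dot products:
  L(u, v) = r_uu · N̂ = 8/sqrt(64*u^2 + 196*v^2 + 1),
  M(u, v) = r_uv · N̂ = 0,
  N(u, v) = r_vv · N̂ = 14/sqrt(64*u^2 + 196*v^2 + 1).
Evaluating at (u, v) = (1, -1/2):
  L = 4*sqrt(114)/57, M = 0, N = 7*sqrt(114)/57.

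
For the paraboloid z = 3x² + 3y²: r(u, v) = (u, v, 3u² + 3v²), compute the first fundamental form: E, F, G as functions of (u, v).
E = 36*u^2 + 1;  F = 36*u*v;  G = 36*v^2 + 1

Compute partials: r_u = (1, 0, 6*u), r_v = (0, 1, 6*v). Then
  E = r_u · r_u = 36*u^2 + 1,
  F = r_u · r_v = 36*u*v,
  G = r_v · r_v = 36*v^2 + 1.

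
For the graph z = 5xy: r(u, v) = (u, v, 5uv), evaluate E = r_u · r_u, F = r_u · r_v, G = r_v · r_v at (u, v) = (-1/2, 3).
E = 226;  F = -75/2;  G = 29/4

Partials: r_u = (1, 0, 5*v), r_v = (0, 1, 5*u). As functions of (u, v):
  E = r_u · r_u = 25*v^2 + 1,
  F = r_u · r_v = 25*u*v,
  G = r_v · r_v = 25*u^2 + 1.
Evaluating at (u, v) = (-1/2, 3): E = 226, F = -75/2, G = 29/4.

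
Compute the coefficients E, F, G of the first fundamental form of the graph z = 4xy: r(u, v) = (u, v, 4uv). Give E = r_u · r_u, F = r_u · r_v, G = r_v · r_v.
E = 16*v^2 + 1;  F = 16*u*v;  G = 16*u^2 + 1

Compute partials: r_u = (1, 0, 4*v), r_v = (0, 1, 4*u). Then
  E = r_u · r_u = 16*v^2 + 1,
  F = r_u · r_v = 16*u*v,
  G = r_v · r_v = 16*u^2 + 1.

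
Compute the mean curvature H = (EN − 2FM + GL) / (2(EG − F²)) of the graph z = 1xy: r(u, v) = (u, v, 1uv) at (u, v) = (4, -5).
H = 5*sqrt(42)/441

With E = v^2 + 1, F = u*v, G = u^2 + 1, L = 0, M = 1/sqrt(u^2 + v^2 + 1), N = 0, assemble
  H = (EN − 2FM + GL) / (2(EG − F²)) = -u*v/(u^2 + v^2 + 1)^(3/2).
At (u, v) = (4, -5): H = 5*sqrt(42)/441.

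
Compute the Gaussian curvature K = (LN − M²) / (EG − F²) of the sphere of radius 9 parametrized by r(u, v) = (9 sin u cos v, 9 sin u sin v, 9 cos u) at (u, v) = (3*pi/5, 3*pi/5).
K = 1/81

Coefficients of the first fundamental form: E = 81, F = 0, G = 81*sin(u)^2.
Coefficients of the second fundamental form: L = -9*sin(u)/Abs(sin(u)), M = 0, N = -9*sin(u)^3/Abs(sin(u)).
Assemble K = (LN − M²)/(EG − F²) = 1/81. At (u, v) = (3*pi/5, 3*pi/5): K = 1/81.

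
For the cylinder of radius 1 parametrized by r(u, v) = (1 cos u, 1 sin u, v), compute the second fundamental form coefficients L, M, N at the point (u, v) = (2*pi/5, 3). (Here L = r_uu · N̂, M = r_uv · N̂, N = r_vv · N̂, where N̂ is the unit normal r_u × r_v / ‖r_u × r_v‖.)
L = -1;  M = 0;  N = 0

Compute the unit normal N̂(u, v) = (cos(u), sin(u), 0), and the second partials r_uu, r_uv, r_vv. Take dot products:
  L(u, v) = r_uu · N̂ = -1,
  M(u, v) = r_uv · N̂ = 0,
  N(u, v) = r_vv · N̂ = 0.
Evaluating at (u, v) = (2*pi/5, 3):
  L = -1, M = 0, N = 0.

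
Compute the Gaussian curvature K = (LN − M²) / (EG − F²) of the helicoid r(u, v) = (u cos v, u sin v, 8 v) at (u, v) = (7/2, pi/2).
K = -1024/93025

Coefficients of the first fundamental form: E = 1, F = 0, G = u^2 + 64.
Coefficients of the second fundamental form: L = 0, M = -8/sqrt(u^2 + 64), N = 0.
Assemble K = (LN − M²)/(EG − F²) = -64/(u^2 + 64)^2. At (u, v) = (7/2, pi/2): K = -1024/93025.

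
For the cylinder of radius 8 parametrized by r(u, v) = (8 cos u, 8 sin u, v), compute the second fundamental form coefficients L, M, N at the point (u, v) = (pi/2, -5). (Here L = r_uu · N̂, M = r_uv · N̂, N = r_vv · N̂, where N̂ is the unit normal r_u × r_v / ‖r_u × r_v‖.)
L = -8;  M = 0;  N = 0

Compute the unit normal N̂(u, v) = (cos(u), sin(u), 0), and the second partials r_uu, r_uv, r_vv. Take dot products:
  L(u, v) = r_uu · N̂ = -8,
  M(u, v) = r_uv · N̂ = 0,
  N(u, v) = r_vv · N̂ = 0.
Evaluating at (u, v) = (pi/2, -5):
  L = -8, M = 0, N = 0.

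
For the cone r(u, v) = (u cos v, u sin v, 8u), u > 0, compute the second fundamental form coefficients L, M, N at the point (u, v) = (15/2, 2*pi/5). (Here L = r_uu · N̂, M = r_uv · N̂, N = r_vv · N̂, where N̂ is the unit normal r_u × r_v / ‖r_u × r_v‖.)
L = 0;  M = 0;  N = 12*sqrt(65)/13

Compute the unit normal N̂(u, v) = (-8*sqrt(65)*u*cos(v)/(65*Abs(u)), -8*sqrt(65)*u*sin(v)/(65*Abs(u)), sqrt(65)*u/(65*Abs(u))), and the second partials r_uu, r_uv, r_vv. Take dot products:
  L(u, v) = r_uu · N̂ = 0,
  M(u, v) = r_uv · N̂ = 0,
  N(u, v) = r_vv · N̂ = 8*sqrt(65)*u^2/(65*Abs(u)).
Evaluating at (u, v) = (15/2, 2*pi/5):
  L = 0, M = 0, N = 12*sqrt(65)/13.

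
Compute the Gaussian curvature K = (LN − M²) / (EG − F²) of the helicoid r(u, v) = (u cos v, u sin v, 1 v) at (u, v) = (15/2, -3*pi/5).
K = -16/52441

Coefficients of the first fundamental form: E = 1, F = 0, G = u^2 + 1.
Coefficients of the second fundamental form: L = 0, M = -1/sqrt(u^2 + 1), N = 0.
Assemble K = (LN − M²)/(EG − F²) = -1/(u^2 + 1)^2. At (u, v) = (15/2, -3*pi/5): K = -16/52441.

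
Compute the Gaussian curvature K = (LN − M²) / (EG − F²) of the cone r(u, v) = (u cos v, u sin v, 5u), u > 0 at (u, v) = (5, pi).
K = 0

Coefficients of the first fundamental form: E = 26, F = 0, G = u^2.
Coefficients of the second fundamental form: L = 0, M = 0, N = 5*sqrt(26)*u^2/(26*Abs(u)).
Assemble K = (LN − M²)/(EG − F²) = 0. At (u, v) = (5, pi): K = 0.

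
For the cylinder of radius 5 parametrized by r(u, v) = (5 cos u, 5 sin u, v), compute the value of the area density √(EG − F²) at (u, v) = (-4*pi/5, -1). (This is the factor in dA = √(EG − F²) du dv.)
√(EG − F²)|_{(-4*pi/5, -1)} = 5

E = 25, F = 0, G = 1, so EG − F² = 25. Taking the positive square root: √(EG − F²) = 5. At (u, v) = (-4*pi/5, -1): 5.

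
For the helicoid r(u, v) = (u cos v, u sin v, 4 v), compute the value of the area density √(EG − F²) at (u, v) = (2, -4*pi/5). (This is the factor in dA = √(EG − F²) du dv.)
√(EG − F²)|_{(2, -4*pi/5)} = 2*sqrt(5)

E = 1, F = 0, G = u^2 + 16, so EG − F² = u^2 + 16. Taking the positive square root: √(EG − F²) = sqrt(u^2 + 16). At (u, v) = (2, -4*pi/5): 2*sqrt(5).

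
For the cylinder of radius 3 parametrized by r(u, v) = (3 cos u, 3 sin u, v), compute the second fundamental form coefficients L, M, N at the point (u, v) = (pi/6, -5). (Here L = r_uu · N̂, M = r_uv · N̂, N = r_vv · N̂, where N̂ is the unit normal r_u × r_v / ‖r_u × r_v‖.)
L = -3;  M = 0;  N = 0

Compute the unit normal N̂(u, v) = (cos(u), sin(u), 0), and the second partials r_uu, r_uv, r_vv. Take dot products:
  L(u, v) = r_uu · N̂ = -3,
  M(u, v) = r_uv · N̂ = 0,
  N(u, v) = r_vv · N̂ = 0.
Evaluating at (u, v) = (pi/6, -5):
  L = -3, M = 0, N = 0.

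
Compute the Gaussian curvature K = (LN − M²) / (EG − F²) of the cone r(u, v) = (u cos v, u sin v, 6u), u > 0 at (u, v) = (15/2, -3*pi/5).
K = 0

Coefficients of the first fundamental form: E = 37, F = 0, G = u^2.
Coefficients of the second fundamental form: L = 0, M = 0, N = 6*sqrt(37)*u^2/(37*Abs(u)).
Assemble K = (LN − M²)/(EG − F²) = 0. At (u, v) = (15/2, -3*pi/5): K = 0.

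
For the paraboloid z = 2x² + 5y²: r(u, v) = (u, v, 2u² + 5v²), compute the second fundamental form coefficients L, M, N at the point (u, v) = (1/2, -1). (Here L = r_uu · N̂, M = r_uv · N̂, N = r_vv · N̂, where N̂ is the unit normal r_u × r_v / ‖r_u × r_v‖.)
L = 4*sqrt(105)/105;  M = 0;  N = 2*sqrt(105)/21

Compute the unit normal N̂(u, v) = (-4*u/sqrt(16*u^2 + 100*v^2 + 1), -10*v/sqrt(16*u^2 + 100*v^2 + 1), 1/sqrt(16*u^2 + 100*v^2 + 1)), and the second partials r_uu, r_uv, r_vv. Take dot products:
  L(u, v) = r_uu · N̂ = 4/sqrt(16*u^2 + 100*v^2 + 1),
  M(u, v) = r_uv · N̂ = 0,
  N(u, v) = r_vv · N̂ = 10/sqrt(16*u^2 + 100*v^2 + 1).
Evaluating at (u, v) = (1/2, -1):
  L = 4*sqrt(105)/105, M = 0, N = 2*sqrt(105)/21.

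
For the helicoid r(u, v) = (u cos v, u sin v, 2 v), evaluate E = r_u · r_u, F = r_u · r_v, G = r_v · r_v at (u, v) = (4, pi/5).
E = 1;  F = 0;  G = 20

Partials: r_u = (cos(v), sin(v), 0), r_v = (-u*sin(v), u*cos(v), 2). As functions of (u, v):
  E = r_u · r_u = 1,
  F = r_u · r_v = 0,
  G = r_v · r_v = u^2 + 4.
Evaluating at (u, v) = (4, pi/5): E = 1, F = 0, G = 20.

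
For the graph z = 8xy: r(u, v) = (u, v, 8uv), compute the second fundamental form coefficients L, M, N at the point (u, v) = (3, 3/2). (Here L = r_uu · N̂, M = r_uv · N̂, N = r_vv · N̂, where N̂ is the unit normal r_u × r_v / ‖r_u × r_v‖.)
L = 0;  M = 8*sqrt(721)/721;  N = 0

Compute the unit normal N̂(u, v) = (-8*v/sqrt(64*u^2 + 64*v^2 + 1), -8*u/sqrt(64*u^2 + 64*v^2 + 1), 1/sqrt(64*u^2 + 64*v^2 + 1)), and the second partials r_uu, r_uv, r_vv. Take dot products:
  L(u, v) = r_uu · N̂ = 0,
  M(u, v) = r_uv · N̂ = 8/sqrt(64*u^2 + 64*v^2 + 1),
  N(u, v) = r_vv · N̂ = 0.
Evaluating at (u, v) = (3, 3/2):
  L = 0, M = 8*sqrt(721)/721, N = 0.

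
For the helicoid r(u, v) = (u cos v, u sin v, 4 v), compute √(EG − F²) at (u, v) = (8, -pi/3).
√(EG − F²)|_{(8, -pi/3)} = 4*sqrt(5)

E = 1, F = 0, G = u^2 + 16; EG − F² = u^2 + 16; √(EG − F²) = sqrt(u^2 + 16). At the given point: 4*sqrt(5).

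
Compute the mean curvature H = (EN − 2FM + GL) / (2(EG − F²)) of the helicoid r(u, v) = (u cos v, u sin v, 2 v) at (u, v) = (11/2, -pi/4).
H = 0

With E = 1, F = 0, G = u^2 + 4, L = 0, M = -2/sqrt(u^2 + 4), N = 0, assemble
  H = (EN − 2FM + GL) / (2(EG − F²)) = 0.
At (u, v) = (11/2, -pi/4): H = 0.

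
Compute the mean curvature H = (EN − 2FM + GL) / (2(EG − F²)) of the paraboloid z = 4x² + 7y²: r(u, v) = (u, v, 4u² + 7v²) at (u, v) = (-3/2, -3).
H = 8075*sqrt(1909)/3644281

With E = 64*u^2 + 1, F = 112*u*v, G = 196*v^2 + 1, L = 8/sqrt(64*u^2 + 196*v^2 + 1), M = 0, N = 14/sqrt(64*u^2 + 196*v^2 + 1), assemble
  H = (EN − 2FM + GL) / (2(EG − F²)) = (448*u^2 + 784*v^2 + 11)/(64*u^2 + 196*v^2 + 1)^(3/2).
At (u, v) = (-3/2, -3): H = 8075*sqrt(1909)/3644281.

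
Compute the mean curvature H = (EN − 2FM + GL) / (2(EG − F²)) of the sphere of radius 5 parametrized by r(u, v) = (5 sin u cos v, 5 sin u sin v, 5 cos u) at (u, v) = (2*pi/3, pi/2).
H = -1/5

With E = 25, F = 0, G = 25*sin(u)^2, L = -5*sin(u)/Abs(sin(u)), M = 0, N = -5*sin(u)^3/Abs(sin(u)), assemble
  H = (EN − 2FM + GL) / (2(EG − F²)) = -sin(u)/(5*Abs(sin(u))).
At (u, v) = (2*pi/3, pi/2): H = -1/5.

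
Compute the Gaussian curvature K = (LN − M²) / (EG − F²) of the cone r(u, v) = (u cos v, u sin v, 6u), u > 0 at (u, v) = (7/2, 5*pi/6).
K = 0

Coefficients of the first fundamental form: E = 37, F = 0, G = u^2.
Coefficients of the second fundamental form: L = 0, M = 0, N = 6*sqrt(37)*u^2/(37*Abs(u)).
Assemble K = (LN − M²)/(EG − F²) = 0. At (u, v) = (7/2, 5*pi/6): K = 0.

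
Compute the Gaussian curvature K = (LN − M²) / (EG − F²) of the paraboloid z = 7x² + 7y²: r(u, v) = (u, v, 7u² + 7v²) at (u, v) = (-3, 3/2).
K = 49/1216609

Coefficients of the first fundamental form: E = 196*u^2 + 1, F = 196*u*v, G = 196*v^2 + 1.
Coefficients of the second fundamental form: L = 14/sqrt(196*u^2 + 196*v^2 + 1), M = 0, N = 14/sqrt(196*u^2 + 196*v^2 + 1).
Assemble K = (LN − M²)/(EG − F²) = 196/(38416*u^4 + 76832*u^2*v^2 + 392*u^2 + 38416*v^4 + 392*v^2 + 1). At (u, v) = (-3, 3/2): K = 49/1216609.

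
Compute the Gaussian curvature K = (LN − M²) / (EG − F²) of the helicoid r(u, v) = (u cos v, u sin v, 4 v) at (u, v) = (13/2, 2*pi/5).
K = -256/54289

Coefficients of the first fundamental form: E = 1, F = 0, G = u^2 + 16.
Coefficients of the second fundamental form: L = 0, M = -4/sqrt(u^2 + 16), N = 0.
Assemble K = (LN − M²)/(EG − F²) = -16/(u^2 + 16)^2. At (u, v) = (13/2, 2*pi/5): K = -256/54289.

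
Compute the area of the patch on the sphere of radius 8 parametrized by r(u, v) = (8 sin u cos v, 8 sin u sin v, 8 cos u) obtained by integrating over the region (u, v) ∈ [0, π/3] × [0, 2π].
Area = 64*pi

Area = ∫∫ √(EG − F²) du dv with √(EG − F²) = 64*Abs(sin(u)). Integrating over [0, π/3] × [0, 2π] gives 64*pi.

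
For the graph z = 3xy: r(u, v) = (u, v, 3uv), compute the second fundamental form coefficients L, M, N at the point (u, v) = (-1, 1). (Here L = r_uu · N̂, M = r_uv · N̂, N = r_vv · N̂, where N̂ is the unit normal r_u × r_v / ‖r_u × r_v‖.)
L = 0;  M = 3*sqrt(19)/19;  N = 0

Compute the unit normal N̂(u, v) = (-3*v/sqrt(9*u^2 + 9*v^2 + 1), -3*u/sqrt(9*u^2 + 9*v^2 + 1), 1/sqrt(9*u^2 + 9*v^2 + 1)), and the second partials r_uu, r_uv, r_vv. Take dot products:
  L(u, v) = r_uu · N̂ = 0,
  M(u, v) = r_uv · N̂ = 3/sqrt(9*u^2 + 9*v^2 + 1),
  N(u, v) = r_vv · N̂ = 0.
Evaluating at (u, v) = (-1, 1):
  L = 0, M = 3*sqrt(19)/19, N = 0.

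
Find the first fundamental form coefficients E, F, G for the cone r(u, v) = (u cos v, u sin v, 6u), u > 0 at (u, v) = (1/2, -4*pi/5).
E = 37;  F = 0;  G = 1/4

Partials: r_u = (cos(v), sin(v), 6), r_v = (-u*sin(v), u*cos(v), 0). As functions of (u, v):
  E = r_u · r_u = 37,
  F = r_u · r_v = 0,
  G = r_v · r_v = u^2.
Evaluating at (u, v) = (1/2, -4*pi/5): E = 37, F = 0, G = 1/4.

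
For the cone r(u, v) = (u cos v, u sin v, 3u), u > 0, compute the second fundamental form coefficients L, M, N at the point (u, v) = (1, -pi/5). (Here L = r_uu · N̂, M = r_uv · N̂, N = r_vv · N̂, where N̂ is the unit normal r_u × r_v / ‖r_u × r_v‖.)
L = 0;  M = 0;  N = 3*sqrt(10)/10

Compute the unit normal N̂(u, v) = (-3*sqrt(10)*u*cos(v)/(10*Abs(u)), -3*sqrt(10)*u*sin(v)/(10*Abs(u)), sqrt(10)*u/(10*Abs(u))), and the second partials r_uu, r_uv, r_vv. Take dot products:
  L(u, v) = r_uu · N̂ = 0,
  M(u, v) = r_uv · N̂ = 0,
  N(u, v) = r_vv · N̂ = 3*sqrt(10)*u^2/(10*Abs(u)).
Evaluating at (u, v) = (1, -pi/5):
  L = 0, M = 0, N = 3*sqrt(10)/10.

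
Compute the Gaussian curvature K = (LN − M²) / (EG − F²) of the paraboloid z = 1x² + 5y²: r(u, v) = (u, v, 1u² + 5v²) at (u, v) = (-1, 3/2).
K = 1/2645

Coefficients of the first fundamental form: E = 4*u^2 + 1, F = 20*u*v, G = 100*v^2 + 1.
Coefficients of the second fundamental form: L = 2/sqrt(4*u^2 + 100*v^2 + 1), M = 0, N = 10/sqrt(4*u^2 + 100*v^2 + 1).
Assemble K = (LN − M²)/(EG − F²) = 20/(16*u^4 + 800*u^2*v^2 + 8*u^2 + 10000*v^4 + 200*v^2 + 1). At (u, v) = (-1, 3/2): K = 1/2645.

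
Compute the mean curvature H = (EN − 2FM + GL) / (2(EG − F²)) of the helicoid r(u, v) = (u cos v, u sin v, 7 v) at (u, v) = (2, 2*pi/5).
H = 0

With E = 1, F = 0, G = u^2 + 49, L = 0, M = -7/sqrt(u^2 + 49), N = 0, assemble
  H = (EN − 2FM + GL) / (2(EG − F²)) = 0.
At (u, v) = (2, 2*pi/5): H = 0.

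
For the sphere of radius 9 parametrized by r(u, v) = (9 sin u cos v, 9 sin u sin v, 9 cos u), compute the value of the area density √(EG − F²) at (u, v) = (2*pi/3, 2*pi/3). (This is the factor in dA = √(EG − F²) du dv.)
√(EG − F²)|_{(2*pi/3, 2*pi/3)} = 81*sqrt(3)/2

E = 81, F = 0, G = 81*sin(u)^2, so EG − F² = 6561*sin(u)^2. Taking the positive square root: √(EG − F²) = 81*Abs(sin(u)). At (u, v) = (2*pi/3, 2*pi/3): 81*sqrt(3)/2.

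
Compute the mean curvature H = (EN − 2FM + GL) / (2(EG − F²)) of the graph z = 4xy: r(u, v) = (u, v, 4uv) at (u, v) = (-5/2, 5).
H = 800*sqrt(501)/251001

With E = 16*v^2 + 1, F = 16*u*v, G = 16*u^2 + 1, L = 0, M = 4/sqrt(16*u^2 + 16*v^2 + 1), N = 0, assemble
  H = (EN − 2FM + GL) / (2(EG − F²)) = -64*u*v/(16*u^2 + 16*v^2 + 1)^(3/2).
At (u, v) = (-5/2, 5): H = 800*sqrt(501)/251001.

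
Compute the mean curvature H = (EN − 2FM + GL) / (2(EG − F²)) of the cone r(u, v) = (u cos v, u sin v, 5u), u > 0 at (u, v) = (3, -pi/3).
H = 5*sqrt(26)/156

With E = 26, F = 0, G = u^2, L = 0, M = 0, N = 5*sqrt(26)*u^2/(26*Abs(u)), assemble
  H = (EN − 2FM + GL) / (2(EG − F²)) = 5*sqrt(26)/(52*Abs(u)).
At (u, v) = (3, -pi/3): H = 5*sqrt(26)/156.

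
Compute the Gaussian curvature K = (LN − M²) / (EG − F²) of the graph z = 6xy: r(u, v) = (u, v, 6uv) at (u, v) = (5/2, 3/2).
K = -36/94249

Coefficients of the first fundamental form: E = 36*v^2 + 1, F = 36*u*v, G = 36*u^2 + 1.
Coefficients of the second fundamental form: L = 0, M = 6/sqrt(36*u^2 + 36*v^2 + 1), N = 0.
Assemble K = (LN − M²)/(EG − F²) = -36/(1296*u^4 + 2592*u^2*v^2 + 72*u^2 + 1296*v^4 + 72*v^2 + 1). At (u, v) = (5/2, 3/2): K = -36/94249.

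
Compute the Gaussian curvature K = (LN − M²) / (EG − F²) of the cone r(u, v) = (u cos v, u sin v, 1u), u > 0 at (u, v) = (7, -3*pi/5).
K = 0

Coefficients of the first fundamental form: E = 2, F = 0, G = u^2.
Coefficients of the second fundamental form: L = 0, M = 0, N = sqrt(2)*u^2/(2*Abs(u)).
Assemble K = (LN − M²)/(EG − F²) = 0. At (u, v) = (7, -3*pi/5): K = 0.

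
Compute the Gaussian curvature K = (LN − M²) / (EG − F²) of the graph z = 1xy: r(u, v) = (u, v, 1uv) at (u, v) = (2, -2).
K = -1/81

Coefficients of the first fundamental form: E = v^2 + 1, F = u*v, G = u^2 + 1.
Coefficients of the second fundamental form: L = 0, M = 1/sqrt(u^2 + v^2 + 1), N = 0.
Assemble K = (LN − M²)/(EG − F²) = 1/((u^2*v^2 - (u^2 + 1)*(v^2 + 1))*(u^2 + v^2 + 1)). At (u, v) = (2, -2): K = -1/81.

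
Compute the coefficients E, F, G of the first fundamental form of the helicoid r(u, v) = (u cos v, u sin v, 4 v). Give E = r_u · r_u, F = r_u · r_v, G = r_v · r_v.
E = 1;  F = 0;  G = u^2 + 16

Compute partials: r_u = (cos(v), sin(v), 0), r_v = (-u*sin(v), u*cos(v), 4). Then
  E = r_u · r_u = 1,
  F = r_u · r_v = 0,
  G = r_v · r_v = u^2 + 16.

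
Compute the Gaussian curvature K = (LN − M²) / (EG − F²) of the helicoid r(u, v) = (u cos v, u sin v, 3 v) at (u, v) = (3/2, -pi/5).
K = -16/225

Coefficients of the first fundamental form: E = 1, F = 0, G = u^2 + 9.
Coefficients of the second fundamental form: L = 0, M = -3/sqrt(u^2 + 9), N = 0.
Assemble K = (LN − M²)/(EG − F²) = -9/(u^2 + 9)^2. At (u, v) = (3/2, -pi/5): K = -16/225.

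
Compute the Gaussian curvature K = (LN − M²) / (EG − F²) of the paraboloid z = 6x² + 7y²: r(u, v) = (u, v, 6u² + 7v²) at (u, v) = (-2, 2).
K = 168/1852321

Coefficients of the first fundamental form: E = 144*u^2 + 1, F = 168*u*v, G = 196*v^2 + 1.
Coefficients of the second fundamental form: L = 12/sqrt(144*u^2 + 196*v^2 + 1), M = 0, N = 14/sqrt(144*u^2 + 196*v^2 + 1).
Assemble K = (LN − M²)/(EG − F²) = 168/(20736*u^4 + 56448*u^2*v^2 + 288*u^2 + 38416*v^4 + 392*v^2 + 1). At (u, v) = (-2, 2): K = 168/1852321.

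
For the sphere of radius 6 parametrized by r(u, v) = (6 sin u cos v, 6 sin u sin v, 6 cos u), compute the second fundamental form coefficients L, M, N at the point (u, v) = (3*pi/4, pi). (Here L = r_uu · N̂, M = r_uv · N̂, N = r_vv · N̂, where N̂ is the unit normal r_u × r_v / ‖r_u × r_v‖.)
L = -6;  M = 0;  N = -3

Compute the unit normal N̂(u, v) = (sin(u)^2*cos(v)/Abs(sin(u)), sin(u)^2*sin(v)/Abs(sin(u)), sin(2*u)/(2*Abs(sin(u)))), and the second partials r_uu, r_uv, r_vv. Take dot products:
  L(u, v) = r_uu · N̂ = -6*sin(u)/Abs(sin(u)),
  M(u, v) = r_uv · N̂ = 0,
  N(u, v) = r_vv · N̂ = -6*sin(u)^3/Abs(sin(u)).
Evaluating at (u, v) = (3*pi/4, pi):
  L = -6, M = 0, N = -3.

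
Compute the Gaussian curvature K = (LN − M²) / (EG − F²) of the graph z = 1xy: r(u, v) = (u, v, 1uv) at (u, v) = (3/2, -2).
K = -16/841

Coefficients of the first fundamental form: E = v^2 + 1, F = u*v, G = u^2 + 1.
Coefficients of the second fundamental form: L = 0, M = 1/sqrt(u^2 + v^2 + 1), N = 0.
Assemble K = (LN − M²)/(EG − F²) = 1/((u^2*v^2 - (u^2 + 1)*(v^2 + 1))*(u^2 + v^2 + 1)). At (u, v) = (3/2, -2): K = -16/841.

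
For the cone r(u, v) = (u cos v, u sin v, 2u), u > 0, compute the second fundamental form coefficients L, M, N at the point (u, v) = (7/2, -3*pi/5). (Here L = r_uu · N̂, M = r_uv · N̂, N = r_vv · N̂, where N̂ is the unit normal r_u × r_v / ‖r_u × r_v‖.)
L = 0;  M = 0;  N = 7*sqrt(5)/5

Compute the unit normal N̂(u, v) = (-2*sqrt(5)*u*cos(v)/(5*Abs(u)), -2*sqrt(5)*u*sin(v)/(5*Abs(u)), sqrt(5)*u/(5*Abs(u))), and the second partials r_uu, r_uv, r_vv. Take dot products:
  L(u, v) = r_uu · N̂ = 0,
  M(u, v) = r_uv · N̂ = 0,
  N(u, v) = r_vv · N̂ = 2*sqrt(5)*u^2/(5*Abs(u)).
Evaluating at (u, v) = (7/2, -3*pi/5):
  L = 0, M = 0, N = 7*sqrt(5)/5.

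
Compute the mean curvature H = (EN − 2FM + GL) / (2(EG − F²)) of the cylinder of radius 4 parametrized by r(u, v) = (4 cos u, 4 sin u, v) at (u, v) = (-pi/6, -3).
H = -1/8

With E = 16, F = 0, G = 1, L = -4, M = 0, N = 0, assemble
  H = (EN − 2FM + GL) / (2(EG − F²)) = -1/8.
At (u, v) = (-pi/6, -3): H = -1/8.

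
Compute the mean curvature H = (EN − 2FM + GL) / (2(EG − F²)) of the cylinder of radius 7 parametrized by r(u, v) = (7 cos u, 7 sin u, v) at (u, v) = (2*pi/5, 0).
H = -1/14

With E = 49, F = 0, G = 1, L = -7, M = 0, N = 0, assemble
  H = (EN − 2FM + GL) / (2(EG − F²)) = -1/14.
At (u, v) = (2*pi/5, 0): H = -1/14.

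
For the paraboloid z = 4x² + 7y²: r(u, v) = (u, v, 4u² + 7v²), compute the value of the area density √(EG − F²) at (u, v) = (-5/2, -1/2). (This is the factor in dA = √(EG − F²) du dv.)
√(EG − F²)|_{(-5/2, -1/2)} = 15*sqrt(2)

E = 64*u^2 + 1, F = 112*u*v, G = 196*v^2 + 1, so EG − F² = 64*u^2 + 196*v^2 + 1. Taking the positive square root: √(EG − F²) = sqrt(64*u^2 + 196*v^2 + 1). At (u, v) = (-5/2, -1/2): 15*sqrt(2).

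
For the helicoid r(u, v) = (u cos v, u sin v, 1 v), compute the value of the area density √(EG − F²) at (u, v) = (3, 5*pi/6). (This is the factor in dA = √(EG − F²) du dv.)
√(EG − F²)|_{(3, 5*pi/6)} = sqrt(10)

E = 1, F = 0, G = u^2 + 1, so EG − F² = u^2 + 1. Taking the positive square root: √(EG − F²) = sqrt(u^2 + 1). At (u, v) = (3, 5*pi/6): sqrt(10).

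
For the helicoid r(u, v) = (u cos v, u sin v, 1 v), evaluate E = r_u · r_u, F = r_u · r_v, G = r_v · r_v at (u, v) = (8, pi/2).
E = 1;  F = 0;  G = 65

Partials: r_u = (cos(v), sin(v), 0), r_v = (-u*sin(v), u*cos(v), 1). As functions of (u, v):
  E = r_u · r_u = 1,
  F = r_u · r_v = 0,
  G = r_v · r_v = u^2 + 1.
Evaluating at (u, v) = (8, pi/2): E = 1, F = 0, G = 65.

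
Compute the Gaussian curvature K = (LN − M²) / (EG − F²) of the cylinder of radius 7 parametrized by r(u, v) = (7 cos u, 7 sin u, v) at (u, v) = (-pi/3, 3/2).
K = 0

Coefficients of the first fundamental form: E = 49, F = 0, G = 1.
Coefficients of the second fundamental form: L = -7, M = 0, N = 0.
Assemble K = (LN − M²)/(EG − F²) = 0. At (u, v) = (-pi/3, 3/2): K = 0.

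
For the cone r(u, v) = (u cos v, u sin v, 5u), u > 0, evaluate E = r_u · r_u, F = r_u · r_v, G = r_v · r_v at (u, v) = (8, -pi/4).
E = 26;  F = 0;  G = 64

Partials: r_u = (cos(v), sin(v), 5), r_v = (-u*sin(v), u*cos(v), 0). As functions of (u, v):
  E = r_u · r_u = 26,
  F = r_u · r_v = 0,
  G = r_v · r_v = u^2.
Evaluating at (u, v) = (8, -pi/4): E = 26, F = 0, G = 64.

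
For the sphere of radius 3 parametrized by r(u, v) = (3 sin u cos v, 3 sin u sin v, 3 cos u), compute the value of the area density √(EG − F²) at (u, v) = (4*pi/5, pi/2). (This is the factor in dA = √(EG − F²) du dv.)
√(EG − F²)|_{(4*pi/5, pi/2)} = 9*sqrt(10 - 2*sqrt(5))/4

E = 9, F = 0, G = 9*sin(u)^2, so EG − F² = 81*sin(u)^2. Taking the positive square root: √(EG − F²) = 9*Abs(sin(u)). At (u, v) = (4*pi/5, pi/2): 9*sqrt(10 - 2*sqrt(5))/4.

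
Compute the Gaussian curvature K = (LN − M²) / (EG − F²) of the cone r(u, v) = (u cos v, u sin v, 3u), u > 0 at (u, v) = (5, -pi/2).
K = 0

Coefficients of the first fundamental form: E = 10, F = 0, G = u^2.
Coefficients of the second fundamental form: L = 0, M = 0, N = 3*sqrt(10)*u^2/(10*Abs(u)).
Assemble K = (LN − M²)/(EG − F²) = 0. At (u, v) = (5, -pi/2): K = 0.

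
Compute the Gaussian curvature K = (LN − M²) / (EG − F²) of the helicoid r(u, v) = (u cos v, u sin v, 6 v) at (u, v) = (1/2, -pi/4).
K = -576/21025

Coefficients of the first fundamental form: E = 1, F = 0, G = u^2 + 36.
Coefficients of the second fundamental form: L = 0, M = -6/sqrt(u^2 + 36), N = 0.
Assemble K = (LN − M²)/(EG − F²) = -36/(u^2 + 36)^2. At (u, v) = (1/2, -pi/4): K = -576/21025.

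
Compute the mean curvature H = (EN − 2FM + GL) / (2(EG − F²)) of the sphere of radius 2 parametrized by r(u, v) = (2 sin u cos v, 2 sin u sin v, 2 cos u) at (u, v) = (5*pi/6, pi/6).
H = -1/2

With E = 4, F = 0, G = 4*sin(u)^2, L = -2*sin(u)/Abs(sin(u)), M = 0, N = -2*sin(u)^3/Abs(sin(u)), assemble
  H = (EN − 2FM + GL) / (2(EG − F²)) = -sin(u)/(2*Abs(sin(u))).
At (u, v) = (5*pi/6, pi/6): H = -1/2.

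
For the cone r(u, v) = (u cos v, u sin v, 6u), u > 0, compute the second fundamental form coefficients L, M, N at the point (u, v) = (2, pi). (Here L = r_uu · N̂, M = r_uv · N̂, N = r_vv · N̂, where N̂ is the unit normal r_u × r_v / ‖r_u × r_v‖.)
L = 0;  M = 0;  N = 12*sqrt(37)/37

Compute the unit normal N̂(u, v) = (-6*sqrt(37)*u*cos(v)/(37*Abs(u)), -6*sqrt(37)*u*sin(v)/(37*Abs(u)), sqrt(37)*u/(37*Abs(u))), and the second partials r_uu, r_uv, r_vv. Take dot products:
  L(u, v) = r_uu · N̂ = 0,
  M(u, v) = r_uv · N̂ = 0,
  N(u, v) = r_vv · N̂ = 6*sqrt(37)*u^2/(37*Abs(u)).
Evaluating at (u, v) = (2, pi):
  L = 0, M = 0, N = 12*sqrt(37)/37.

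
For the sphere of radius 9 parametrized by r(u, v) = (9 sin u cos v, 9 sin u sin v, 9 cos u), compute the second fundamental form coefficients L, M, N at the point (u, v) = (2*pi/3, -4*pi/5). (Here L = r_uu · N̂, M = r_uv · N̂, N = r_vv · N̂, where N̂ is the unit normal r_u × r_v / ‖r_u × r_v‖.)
L = -9;  M = 0;  N = -27/4

Compute the unit normal N̂(u, v) = (sin(u)^2*cos(v)/Abs(sin(u)), sin(u)^2*sin(v)/Abs(sin(u)), sin(2*u)/(2*Abs(sin(u)))), and the second partials r_uu, r_uv, r_vv. Take dot products:
  L(u, v) = r_uu · N̂ = -9*sin(u)/Abs(sin(u)),
  M(u, v) = r_uv · N̂ = 0,
  N(u, v) = r_vv · N̂ = -9*sin(u)^3/Abs(sin(u)).
Evaluating at (u, v) = (2*pi/3, -4*pi/5):
  L = -9, M = 0, N = -27/4.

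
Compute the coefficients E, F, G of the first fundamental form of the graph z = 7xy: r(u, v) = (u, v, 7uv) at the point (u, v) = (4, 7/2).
E = 2405/4;  F = 686;  G = 785

Partials: r_u = (1, 0, 7*v), r_v = (0, 1, 7*u). As functions of (u, v):
  E = r_u · r_u = 49*v^2 + 1,
  F = r_u · r_v = 49*u*v,
  G = r_v · r_v = 49*u^2 + 1.
Evaluating at (u, v) = (4, 7/2): E = 2405/4, F = 686, G = 785.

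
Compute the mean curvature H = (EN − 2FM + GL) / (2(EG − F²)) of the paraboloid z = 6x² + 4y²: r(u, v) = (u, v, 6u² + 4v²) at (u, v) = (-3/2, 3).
H = 4762*sqrt(901)/811801

With E = 144*u^2 + 1, F = 96*u*v, G = 64*v^2 + 1, L = 12/sqrt(144*u^2 + 64*v^2 + 1), M = 0, N = 8/sqrt(144*u^2 + 64*v^2 + 1), assemble
  H = (EN − 2FM + GL) / (2(EG − F²)) = 2*(288*u^2 + 192*v^2 + 5)/(144*u^2 + 64*v^2 + 1)^(3/2).
At (u, v) = (-3/2, 3): H = 4762*sqrt(901)/811801.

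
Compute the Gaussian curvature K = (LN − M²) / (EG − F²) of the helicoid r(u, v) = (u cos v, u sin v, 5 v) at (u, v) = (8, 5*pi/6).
K = -25/7921

Coefficients of the first fundamental form: E = 1, F = 0, G = u^2 + 25.
Coefficients of the second fundamental form: L = 0, M = -5/sqrt(u^2 + 25), N = 0.
Assemble K = (LN − M²)/(EG − F²) = -25/(u^2 + 25)^2. At (u, v) = (8, 5*pi/6): K = -25/7921.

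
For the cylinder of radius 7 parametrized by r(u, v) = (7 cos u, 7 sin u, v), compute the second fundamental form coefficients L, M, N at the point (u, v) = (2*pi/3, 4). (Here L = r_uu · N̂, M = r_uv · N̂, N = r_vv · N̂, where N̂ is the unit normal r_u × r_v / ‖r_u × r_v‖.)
L = -7;  M = 0;  N = 0

Compute the unit normal N̂(u, v) = (cos(u), sin(u), 0), and the second partials r_uu, r_uv, r_vv. Take dot products:
  L(u, v) = r_uu · N̂ = -7,
  M(u, v) = r_uv · N̂ = 0,
  N(u, v) = r_vv · N̂ = 0.
Evaluating at (u, v) = (2*pi/3, 4):
  L = -7, M = 0, N = 0.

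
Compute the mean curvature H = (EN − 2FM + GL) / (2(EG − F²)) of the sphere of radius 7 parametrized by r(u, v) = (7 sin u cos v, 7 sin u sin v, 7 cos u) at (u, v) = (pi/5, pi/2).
H = -1/7

With E = 49, F = 0, G = 49*sin(u)^2, L = -7*sin(u)/Abs(sin(u)), M = 0, N = -7*sin(u)^3/Abs(sin(u)), assemble
  H = (EN − 2FM + GL) / (2(EG − F²)) = -sin(u)/(7*Abs(sin(u))).
At (u, v) = (pi/5, pi/2): H = -1/7.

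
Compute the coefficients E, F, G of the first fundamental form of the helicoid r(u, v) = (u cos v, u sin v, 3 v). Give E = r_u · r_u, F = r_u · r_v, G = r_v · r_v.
E = 1;  F = 0;  G = u^2 + 9

Compute partials: r_u = (cos(v), sin(v), 0), r_v = (-u*sin(v), u*cos(v), 3). Then
  E = r_u · r_u = 1,
  F = r_u · r_v = 0,
  G = r_v · r_v = u^2 + 9.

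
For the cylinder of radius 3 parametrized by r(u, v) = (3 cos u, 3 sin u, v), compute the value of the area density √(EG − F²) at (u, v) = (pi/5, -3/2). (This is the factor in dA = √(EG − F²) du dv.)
√(EG − F²)|_{(pi/5, -3/2)} = 3

E = 9, F = 0, G = 1, so EG − F² = 9. Taking the positive square root: √(EG − F²) = 3. At (u, v) = (pi/5, -3/2): 3.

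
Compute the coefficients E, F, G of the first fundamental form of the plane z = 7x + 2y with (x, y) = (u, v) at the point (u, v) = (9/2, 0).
E = 50;  F = 14;  G = 5

Partials: r_u = (1, 0, 7), r_v = (0, 1, 2). As functions of (u, v):
  E = r_u · r_u = 50,
  F = r_u · r_v = 14,
  G = r_v · r_v = 5.
Evaluating at (u, v) = (9/2, 0): E = 50, F = 14, G = 5.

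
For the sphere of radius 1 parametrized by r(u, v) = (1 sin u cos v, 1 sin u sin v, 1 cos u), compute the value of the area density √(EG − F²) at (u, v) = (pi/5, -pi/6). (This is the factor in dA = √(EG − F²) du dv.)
√(EG − F²)|_{(pi/5, -pi/6)} = sqrt(10 - 2*sqrt(5))/4

E = 1, F = 0, G = sin(u)^2, so EG − F² = sin(u)^2. Taking the positive square root: √(EG − F²) = Abs(sin(u)). At (u, v) = (pi/5, -pi/6): sqrt(10 - 2*sqrt(5))/4.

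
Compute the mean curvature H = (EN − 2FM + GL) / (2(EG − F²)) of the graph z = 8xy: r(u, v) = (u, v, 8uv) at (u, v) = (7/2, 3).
H = -5376*sqrt(1361)/1852321

With E = 64*v^2 + 1, F = 64*u*v, G = 64*u^2 + 1, L = 0, M = 8/sqrt(64*u^2 + 64*v^2 + 1), N = 0, assemble
  H = (EN − 2FM + GL) / (2(EG − F²)) = -512*u*v/(64*u^2 + 64*v^2 + 1)^(3/2).
At (u, v) = (7/2, 3): H = -5376*sqrt(1361)/1852321.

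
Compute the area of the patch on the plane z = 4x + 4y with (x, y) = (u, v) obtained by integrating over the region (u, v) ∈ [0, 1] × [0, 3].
Area = 3*sqrt(33)

Area = ∫∫ √(EG − F²) du dv with √(EG − F²) = sqrt(33). Integrating over [0, 1] × [0, 3] gives 3*sqrt(33).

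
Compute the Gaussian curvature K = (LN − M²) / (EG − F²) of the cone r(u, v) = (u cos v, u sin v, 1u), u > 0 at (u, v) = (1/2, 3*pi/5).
K = 0

Coefficients of the first fundamental form: E = 2, F = 0, G = u^2.
Coefficients of the second fundamental form: L = 0, M = 0, N = sqrt(2)*u^2/(2*Abs(u)).
Assemble K = (LN − M²)/(EG − F²) = 0. At (u, v) = (1/2, 3*pi/5): K = 0.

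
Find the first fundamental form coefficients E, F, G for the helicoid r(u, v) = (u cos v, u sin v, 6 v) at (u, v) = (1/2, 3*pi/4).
E = 1;  F = 0;  G = 145/4

Partials: r_u = (cos(v), sin(v), 0), r_v = (-u*sin(v), u*cos(v), 6). As functions of (u, v):
  E = r_u · r_u = 1,
  F = r_u · r_v = 0,
  G = r_v · r_v = u^2 + 36.
Evaluating at (u, v) = (1/2, 3*pi/4): E = 1, F = 0, G = 145/4.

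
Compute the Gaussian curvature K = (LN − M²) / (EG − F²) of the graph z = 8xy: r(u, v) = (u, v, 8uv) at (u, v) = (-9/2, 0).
K = -64/1682209

Coefficients of the first fundamental form: E = 64*v^2 + 1, F = 64*u*v, G = 64*u^2 + 1.
Coefficients of the second fundamental form: L = 0, M = 8/sqrt(64*u^2 + 64*v^2 + 1), N = 0.
Assemble K = (LN − M²)/(EG − F²) = -64/(4096*u^4 + 8192*u^2*v^2 + 128*u^2 + 4096*v^4 + 128*v^2 + 1). At (u, v) = (-9/2, 0): K = -64/1682209.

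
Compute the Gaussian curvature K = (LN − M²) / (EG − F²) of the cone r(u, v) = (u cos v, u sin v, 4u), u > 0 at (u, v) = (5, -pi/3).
K = 0

Coefficients of the first fundamental form: E = 17, F = 0, G = u^2.
Coefficients of the second fundamental form: L = 0, M = 0, N = 4*sqrt(17)*u^2/(17*Abs(u)).
Assemble K = (LN − M²)/(EG − F²) = 0. At (u, v) = (5, -pi/3): K = 0.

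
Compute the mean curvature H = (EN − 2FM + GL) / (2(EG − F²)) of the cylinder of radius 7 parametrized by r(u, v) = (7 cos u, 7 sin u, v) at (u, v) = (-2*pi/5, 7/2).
H = -1/14

With E = 49, F = 0, G = 1, L = -7, M = 0, N = 0, assemble
  H = (EN − 2FM + GL) / (2(EG − F²)) = -1/14.
At (u, v) = (-2*pi/5, 7/2): H = -1/14.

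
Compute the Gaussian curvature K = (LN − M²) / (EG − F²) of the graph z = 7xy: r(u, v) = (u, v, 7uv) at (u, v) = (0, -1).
K = -49/2500

Coefficients of the first fundamental form: E = 49*v^2 + 1, F = 49*u*v, G = 49*u^2 + 1.
Coefficients of the second fundamental form: L = 0, M = 7/sqrt(49*u^2 + 49*v^2 + 1), N = 0.
Assemble K = (LN − M²)/(EG − F²) = -49/(2401*u^4 + 4802*u^2*v^2 + 98*u^2 + 2401*v^4 + 98*v^2 + 1). At (u, v) = (0, -1): K = -49/2500.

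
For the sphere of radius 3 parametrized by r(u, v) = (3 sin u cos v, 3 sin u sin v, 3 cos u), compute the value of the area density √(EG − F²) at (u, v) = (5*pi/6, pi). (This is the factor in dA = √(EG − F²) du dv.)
√(EG − F²)|_{(5*pi/6, pi)} = 9/2

E = 9, F = 0, G = 9*sin(u)^2, so EG − F² = 81*sin(u)^2. Taking the positive square root: √(EG − F²) = 9*Abs(sin(u)). At (u, v) = (5*pi/6, pi): 9/2.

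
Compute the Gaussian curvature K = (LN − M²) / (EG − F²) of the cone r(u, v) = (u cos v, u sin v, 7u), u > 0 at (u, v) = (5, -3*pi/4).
K = 0

Coefficients of the first fundamental form: E = 50, F = 0, G = u^2.
Coefficients of the second fundamental form: L = 0, M = 0, N = 7*sqrt(2)*u^2/(10*Abs(u)).
Assemble K = (LN − M²)/(EG − F²) = 0. At (u, v) = (5, -3*pi/4): K = 0.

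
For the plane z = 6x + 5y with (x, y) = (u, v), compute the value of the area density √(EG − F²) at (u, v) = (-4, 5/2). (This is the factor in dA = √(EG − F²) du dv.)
√(EG − F²)|_{(-4, 5/2)} = sqrt(62)

E = 37, F = 30, G = 26, so EG − F² = 62. Taking the positive square root: √(EG − F²) = sqrt(62). At (u, v) = (-4, 5/2): sqrt(62).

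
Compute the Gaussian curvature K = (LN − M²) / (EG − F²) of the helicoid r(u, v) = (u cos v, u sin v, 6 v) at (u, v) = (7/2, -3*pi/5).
K = -576/37249

Coefficients of the first fundamental form: E = 1, F = 0, G = u^2 + 36.
Coefficients of the second fundamental form: L = 0, M = -6/sqrt(u^2 + 36), N = 0.
Assemble K = (LN − M²)/(EG − F²) = -36/(u^2 + 36)^2. At (u, v) = (7/2, -3*pi/5): K = -576/37249.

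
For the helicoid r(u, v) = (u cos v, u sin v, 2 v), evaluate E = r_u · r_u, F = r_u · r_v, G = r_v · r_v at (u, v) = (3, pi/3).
E = 1;  F = 0;  G = 13

Partials: r_u = (cos(v), sin(v), 0), r_v = (-u*sin(v), u*cos(v), 2). As functions of (u, v):
  E = r_u · r_u = 1,
  F = r_u · r_v = 0,
  G = r_v · r_v = u^2 + 4.
Evaluating at (u, v) = (3, pi/3): E = 1, F = 0, G = 13.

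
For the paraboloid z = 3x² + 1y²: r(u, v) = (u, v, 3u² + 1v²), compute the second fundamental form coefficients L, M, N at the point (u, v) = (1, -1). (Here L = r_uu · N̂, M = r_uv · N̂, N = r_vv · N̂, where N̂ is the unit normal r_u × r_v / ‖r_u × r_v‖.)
L = 6*sqrt(41)/41;  M = 0;  N = 2*sqrt(41)/41

Compute the unit normal N̂(u, v) = (-6*u/sqrt(36*u^2 + 4*v^2 + 1), -2*v/sqrt(36*u^2 + 4*v^2 + 1), 1/sqrt(36*u^2 + 4*v^2 + 1)), and the second partials r_uu, r_uv, r_vv. Take dot products:
  L(u, v) = r_uu · N̂ = 6/sqrt(36*u^2 + 4*v^2 + 1),
  M(u, v) = r_uv · N̂ = 0,
  N(u, v) = r_vv · N̂ = 2/sqrt(36*u^2 + 4*v^2 + 1).
Evaluating at (u, v) = (1, -1):
  L = 6*sqrt(41)/41, M = 0, N = 2*sqrt(41)/41.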